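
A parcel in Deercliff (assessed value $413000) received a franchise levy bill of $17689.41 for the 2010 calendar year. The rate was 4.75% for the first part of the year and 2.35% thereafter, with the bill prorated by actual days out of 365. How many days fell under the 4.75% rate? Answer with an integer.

294 days

Let d = days at the first rate; then 365 − d days at the second rate.
$413000 × [4.75%·d + 2.35%·(365−d)] / 365 = $17689.41
Solving gives d = 294, so the new rate took effect on 22 Oct 2010.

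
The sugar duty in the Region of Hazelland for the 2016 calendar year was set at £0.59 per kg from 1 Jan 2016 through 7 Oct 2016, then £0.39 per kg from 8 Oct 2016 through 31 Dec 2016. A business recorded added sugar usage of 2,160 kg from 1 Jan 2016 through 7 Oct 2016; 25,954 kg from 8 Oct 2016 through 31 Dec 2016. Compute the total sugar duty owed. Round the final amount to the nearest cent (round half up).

£11,396.46

1 Jan – 7 Oct 2016: 2,160 kg at £0.59/kg → £1,274.40
8 Oct – 31 Dec 2016: 25,954 kg at £0.39/kg → £10,122.06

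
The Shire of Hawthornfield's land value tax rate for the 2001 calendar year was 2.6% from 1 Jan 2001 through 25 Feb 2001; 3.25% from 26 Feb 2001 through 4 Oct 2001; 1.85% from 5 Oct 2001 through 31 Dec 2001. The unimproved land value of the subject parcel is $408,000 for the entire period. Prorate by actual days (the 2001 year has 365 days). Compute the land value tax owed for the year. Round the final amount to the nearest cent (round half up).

1 Jan – 25 Feb 2001: 56 days at 2.6% → $408,000 × 2.6% × 56/365 = $1,627.5288
26 Feb – 4 Oct 2001: 221 days at 3.25% → $408,000 × 3.25% × 221/365 = $8,028.6575
5 Oct – 31 Dec 2001: 88 days at 1.85% → $408,000 × 1.85% × 88/365 = $1,819.7918
Total = $11,475.9781

$11,475.98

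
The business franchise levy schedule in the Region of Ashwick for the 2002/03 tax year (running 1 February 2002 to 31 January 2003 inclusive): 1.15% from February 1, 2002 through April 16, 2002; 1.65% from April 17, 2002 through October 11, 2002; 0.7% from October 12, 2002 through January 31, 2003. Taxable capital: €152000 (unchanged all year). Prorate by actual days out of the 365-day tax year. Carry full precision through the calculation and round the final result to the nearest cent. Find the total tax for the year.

February 1 – April 16, 2002: 75 days at 1.15% → €152000 × 1.15% × 75/365 = €359.1781
April 17 – October 11, 2002: 178 days at 1.65% → €152000 × 1.65% × 178/365 = €1223.0795
October 12, 2002 – January 31, 2003: 112 days at 0.7% → €152000 × 0.7% × 112/365 = €326.4877
Total = €1908.7452

€1908.75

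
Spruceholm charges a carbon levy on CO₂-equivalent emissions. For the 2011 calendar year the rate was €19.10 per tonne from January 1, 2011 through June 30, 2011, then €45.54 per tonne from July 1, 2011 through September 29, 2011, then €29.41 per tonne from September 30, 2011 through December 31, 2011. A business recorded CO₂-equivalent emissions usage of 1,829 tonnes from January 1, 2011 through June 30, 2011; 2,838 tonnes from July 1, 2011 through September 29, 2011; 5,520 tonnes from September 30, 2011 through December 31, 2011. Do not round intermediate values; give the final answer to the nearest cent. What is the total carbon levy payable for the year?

January 1 – June 30, 2011: 1,829 tonnes at €19.10/tonne → €34,933.90
July 1 – September 29, 2011: 2,838 tonnes at €45.54/tonne → €129,242.52
September 30 – December 31, 2011: 5,520 tonnes at €29.41/tonne → €162,343.20

€326,519.62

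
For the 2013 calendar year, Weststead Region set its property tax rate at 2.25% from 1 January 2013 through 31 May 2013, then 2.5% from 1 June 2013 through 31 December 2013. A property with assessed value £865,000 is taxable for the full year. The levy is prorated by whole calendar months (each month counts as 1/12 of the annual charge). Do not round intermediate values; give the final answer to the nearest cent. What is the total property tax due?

£20,723.96

1 January – 31 May 2013: 5 months at 2.25% → £865,000 × 2.25% × 5/12 = £8,109.3750
1 June – 31 December 2013: 7 months at 2.5% → £865,000 × 2.5% × 7/12 = £12,614.5833
Total = £20,723.9583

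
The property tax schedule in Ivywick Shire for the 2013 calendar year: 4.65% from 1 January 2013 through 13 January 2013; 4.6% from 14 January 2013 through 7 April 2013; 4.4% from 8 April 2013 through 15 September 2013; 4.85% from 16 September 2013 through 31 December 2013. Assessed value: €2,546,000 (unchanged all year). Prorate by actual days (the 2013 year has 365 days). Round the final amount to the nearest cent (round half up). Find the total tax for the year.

1 January – 13 January 2013: 13 days at 4.65% → €2,546,000 × 4.65% × 13/365 = €4,216.5945
14 January – 7 April 2013: 84 days at 4.6% → €2,546,000 × 4.6% × 84/365 = €26,952.7233
8 April – 15 September 2013: 161 days at 4.4% → €2,546,000 × 4.4% × 161/365 = €49,413.3260
16 September – 31 December 2013: 107 days at 4.85% → €2,546,000 × 4.85% × 107/365 = €36,198.5397
Total = €116,781.1836

€116,781.18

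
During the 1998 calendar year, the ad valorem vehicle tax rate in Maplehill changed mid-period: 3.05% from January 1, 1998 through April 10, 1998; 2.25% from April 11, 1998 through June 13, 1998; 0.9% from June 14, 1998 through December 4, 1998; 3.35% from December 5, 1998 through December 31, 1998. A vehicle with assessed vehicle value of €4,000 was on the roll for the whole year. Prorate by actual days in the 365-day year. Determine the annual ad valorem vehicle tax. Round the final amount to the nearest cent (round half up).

€76.28

January 1 – April 10, 1998: 100 days at 3.05% → €4,000 × 3.05% × 100/365 = €33.4247
April 11 – June 13, 1998: 64 days at 2.25% → €4,000 × 2.25% × 64/365 = €15.7808
June 14 – December 4, 1998: 174 days at 0.9% → €4,000 × 0.9% × 174/365 = €17.1616
December 5 – December 31, 1998: 27 days at 3.35% → €4,000 × 3.35% × 27/365 = €9.9123
Total = €76.2795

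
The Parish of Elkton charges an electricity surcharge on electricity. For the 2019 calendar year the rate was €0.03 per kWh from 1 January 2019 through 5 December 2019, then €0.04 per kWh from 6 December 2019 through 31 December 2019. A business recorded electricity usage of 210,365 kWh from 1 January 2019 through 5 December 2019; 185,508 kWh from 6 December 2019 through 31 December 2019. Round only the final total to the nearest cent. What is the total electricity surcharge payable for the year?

€13,731.27

1 January – 5 December 2019: 210,365 kWh at €0.03/kWh → €6,310.95
6 December – 31 December 2019: 185,508 kWh at €0.04/kWh → €7,420.32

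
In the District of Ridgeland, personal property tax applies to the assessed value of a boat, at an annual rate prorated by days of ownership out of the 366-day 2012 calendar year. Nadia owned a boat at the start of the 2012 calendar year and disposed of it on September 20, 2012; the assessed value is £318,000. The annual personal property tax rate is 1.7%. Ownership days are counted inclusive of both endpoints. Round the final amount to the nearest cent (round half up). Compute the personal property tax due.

Days held (January 1 – September 20, 2012): 264 out of 366
Tax = £318,000 × 1.7% × 264/366 = £3,899.4098

£3,899.41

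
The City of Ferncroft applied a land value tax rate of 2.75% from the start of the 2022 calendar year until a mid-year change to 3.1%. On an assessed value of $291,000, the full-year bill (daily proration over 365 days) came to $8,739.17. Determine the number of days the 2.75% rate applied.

101 days

Let d = days at the first rate; then 365 − d days at the second rate.
$291,000 × [2.75%·d + 3.1%·(365−d)] / 365 = $8,739.17
Solving gives d = 101, so the new rate took effect on April 12, 2022.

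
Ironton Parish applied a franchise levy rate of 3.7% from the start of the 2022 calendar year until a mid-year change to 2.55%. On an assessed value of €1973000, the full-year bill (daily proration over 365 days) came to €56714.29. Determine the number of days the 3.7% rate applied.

Let d = days at the first rate; then 365 − d days at the second rate.
€1973000 × [3.7%·d + 2.55%·(365−d)] / 365 = €56714.29
Solving gives d = 103, so the new rate took effect on 14 April 2022.

103 days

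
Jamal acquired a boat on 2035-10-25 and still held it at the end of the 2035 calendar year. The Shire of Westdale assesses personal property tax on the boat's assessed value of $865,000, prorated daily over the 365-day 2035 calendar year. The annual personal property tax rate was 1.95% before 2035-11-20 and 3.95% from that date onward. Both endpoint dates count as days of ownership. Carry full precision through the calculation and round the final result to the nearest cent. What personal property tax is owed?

2035-10-25 to 2035-11-19: 26 days at 1.95% → $865,000 × 1.95% × 26/365 = $1,201.5205
2035-11-20 to 2035-12-31: 42 days at 3.95% → $865,000 × 3.95% × 42/365 = $3,931.6027
Total = $5,133.1233

$5,133.12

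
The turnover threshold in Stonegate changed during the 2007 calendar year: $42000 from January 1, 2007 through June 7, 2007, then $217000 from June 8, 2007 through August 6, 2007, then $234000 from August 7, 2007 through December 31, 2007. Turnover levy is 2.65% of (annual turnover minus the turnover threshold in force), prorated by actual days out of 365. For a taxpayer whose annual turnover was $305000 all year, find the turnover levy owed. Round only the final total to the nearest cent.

January 1 – June 7, 2007: 158 days, exemption $42000 → ($305000 − $42000) × 2.65% × 158/365 = $3016.9342
June 8 – August 6, 2007: 60 days, exemption $217000 → ($305000 − $217000) × 2.65% × 60/365 = $383.3425
August 7 – December 31, 2007: 147 days, exemption $234000 → ($305000 − $234000) × 2.65% × 147/365 = $757.7548
Total = $4158.0315

$4158.03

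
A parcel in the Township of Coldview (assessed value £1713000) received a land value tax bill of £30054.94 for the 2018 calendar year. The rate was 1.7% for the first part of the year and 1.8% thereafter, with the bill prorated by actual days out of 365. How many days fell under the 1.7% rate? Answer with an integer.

166 days

Let d = days at the first rate; then 365 − d days at the second rate.
£1713000 × [1.7%·d + 1.8%·(365−d)] / 365 = £30054.94
Solving gives d = 166, so the new rate took effect on June 16, 2018.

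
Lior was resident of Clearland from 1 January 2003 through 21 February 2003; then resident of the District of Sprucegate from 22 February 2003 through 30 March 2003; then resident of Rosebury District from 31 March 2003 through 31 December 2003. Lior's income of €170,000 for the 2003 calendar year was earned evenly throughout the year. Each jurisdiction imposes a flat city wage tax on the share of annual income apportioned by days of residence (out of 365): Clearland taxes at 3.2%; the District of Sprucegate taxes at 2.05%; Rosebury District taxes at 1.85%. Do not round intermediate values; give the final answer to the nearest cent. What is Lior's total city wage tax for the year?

€3,506.42

Clearland, 1 January – 21 February 2003: 52 days → €170,000 × 3.2% × 52/365 = €775.0137
The District of Sprucegate, 22 February – 30 March 2003: 37 days → €170,000 × 2.05% × 37/365 = €353.2740
Rosebury District, 31 March – 31 December 2003: 276 days → €170,000 × 1.85% × 276/365 = €2,378.1370
Total = €3,506.4247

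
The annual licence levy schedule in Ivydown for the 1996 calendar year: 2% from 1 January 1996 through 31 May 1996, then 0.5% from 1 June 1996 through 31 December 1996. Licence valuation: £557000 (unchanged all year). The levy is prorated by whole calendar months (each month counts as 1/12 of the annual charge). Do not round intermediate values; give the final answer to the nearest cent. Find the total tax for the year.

1 January – 31 May 1996: 5 months at 2% → £557000 × 2% × 5/12 = £4641.6667
1 June – 31 December 1996: 7 months at 0.5% → £557000 × 0.5% × 7/12 = £1624.5833
Total = £6266.2500

£6266.25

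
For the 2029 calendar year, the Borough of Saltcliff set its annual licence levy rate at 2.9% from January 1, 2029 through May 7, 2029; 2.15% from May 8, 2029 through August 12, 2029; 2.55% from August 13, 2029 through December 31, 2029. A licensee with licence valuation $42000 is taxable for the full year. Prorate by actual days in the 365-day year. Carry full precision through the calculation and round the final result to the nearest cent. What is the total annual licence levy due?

$1077.50

January 1 – May 7, 2029: 127 days at 2.9% → $42000 × 2.9% × 127/365 = $423.7973
May 8 – August 12, 2029: 97 days at 2.15% → $42000 × 2.15% × 97/365 = $239.9753
August 13 – December 31, 2029: 141 days at 2.55% → $42000 × 2.55% × 141/365 = $413.7288
Total = $1077.5014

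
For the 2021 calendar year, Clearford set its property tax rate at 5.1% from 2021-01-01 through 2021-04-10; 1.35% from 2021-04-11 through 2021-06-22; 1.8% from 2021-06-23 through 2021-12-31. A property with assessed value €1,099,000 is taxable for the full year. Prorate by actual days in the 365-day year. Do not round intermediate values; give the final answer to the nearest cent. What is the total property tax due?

2021-01-01 to 2021-04-10: 100 days at 5.1% → €1,099,000 × 5.1% × 100/365 = €15,355.8904
2021-04-11 to 2021-06-22: 73 days at 1.35% → €1,099,000 × 1.35% × 73/365 = €2,967.3000
2021-06-23 to 2021-12-31: 192 days at 1.8% → €1,099,000 × 1.8% × 192/365 = €10,405.8740
Total = €28,729.0644

€28,729.06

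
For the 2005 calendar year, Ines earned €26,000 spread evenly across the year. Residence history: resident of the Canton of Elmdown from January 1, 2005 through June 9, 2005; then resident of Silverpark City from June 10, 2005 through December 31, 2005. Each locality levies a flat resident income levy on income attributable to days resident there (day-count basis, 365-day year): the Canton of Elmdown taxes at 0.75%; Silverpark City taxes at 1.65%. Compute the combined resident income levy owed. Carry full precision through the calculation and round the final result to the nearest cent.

The Canton of Elmdown, January 1 – June 9, 2005: 160 days → €26,000 × 0.75% × 160/365 = €85.4795
Silverpark City, June 10 – December 31, 2005: 205 days → €26,000 × 1.65% × 205/365 = €240.9452
Total = €326.4247

€326.42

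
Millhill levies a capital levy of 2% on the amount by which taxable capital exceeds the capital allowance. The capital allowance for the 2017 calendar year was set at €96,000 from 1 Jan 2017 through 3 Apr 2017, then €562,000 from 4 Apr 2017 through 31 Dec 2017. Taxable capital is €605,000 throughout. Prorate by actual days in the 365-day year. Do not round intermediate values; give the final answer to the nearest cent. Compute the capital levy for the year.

1 Jan – 3 Apr 2017: 93 days, exemption €96,000 → (€605,000 − €96,000) × 2% × 93/365 = €2,593.8082
4 Apr – 31 Dec 2017: 272 days, exemption €562,000 → (€605,000 − €562,000) × 2% × 272/365 = €640.8767
Total = €3,234.6849

€3,234.68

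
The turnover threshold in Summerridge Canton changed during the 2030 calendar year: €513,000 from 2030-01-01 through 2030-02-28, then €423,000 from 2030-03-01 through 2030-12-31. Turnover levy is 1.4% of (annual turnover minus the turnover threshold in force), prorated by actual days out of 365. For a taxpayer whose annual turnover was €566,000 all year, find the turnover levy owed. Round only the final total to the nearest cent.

€1,798.33

2030-01-01 to 2030-02-28: 59 days, exemption €513,000 → (€566,000 − €513,000) × 1.4% × 59/365 = €119.9397
2030-03-01 to 2030-12-31: 306 days, exemption €423,000 → (€566,000 − €423,000) × 1.4% × 306/365 = €1,678.3890
Total = €1,798.3288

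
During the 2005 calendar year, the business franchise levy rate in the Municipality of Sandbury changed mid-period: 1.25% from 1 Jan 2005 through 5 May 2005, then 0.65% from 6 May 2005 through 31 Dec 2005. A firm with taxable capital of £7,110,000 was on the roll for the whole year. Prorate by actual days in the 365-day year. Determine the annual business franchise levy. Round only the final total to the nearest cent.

£60,824.59

1 Jan – 5 May 2005: 125 days at 1.25% → £7,110,000 × 1.25% × 125/365 = £30,436.6438
6 May – 31 Dec 2005: 240 days at 0.65% → £7,110,000 × 0.65% × 240/365 = £30,387.9452
Total = £60,824.5890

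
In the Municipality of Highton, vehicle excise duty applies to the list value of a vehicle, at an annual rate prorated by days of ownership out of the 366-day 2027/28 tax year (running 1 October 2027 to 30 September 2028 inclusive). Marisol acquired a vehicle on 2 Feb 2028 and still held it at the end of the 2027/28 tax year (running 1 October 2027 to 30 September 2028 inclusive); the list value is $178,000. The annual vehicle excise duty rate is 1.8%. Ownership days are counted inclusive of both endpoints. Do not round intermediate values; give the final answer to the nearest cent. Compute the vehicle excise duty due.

$2,118.49

Days held (2 Feb – 30 Sep 2028): 242 out of 366
Tax = $178,000 × 1.8% × 242/366 = $2,118.4918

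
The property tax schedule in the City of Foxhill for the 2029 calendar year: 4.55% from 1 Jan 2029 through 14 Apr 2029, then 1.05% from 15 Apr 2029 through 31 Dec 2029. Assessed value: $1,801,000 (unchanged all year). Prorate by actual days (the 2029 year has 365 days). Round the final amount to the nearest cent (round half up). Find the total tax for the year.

1 Jan – 14 Apr 2029: 104 days at 4.55% → $1,801,000 × 4.55% × 104/365 = $23,348.8548
15 Apr – 31 Dec 2029: 261 days at 1.05% → $1,801,000 × 1.05% × 261/365 = $13,522.3027
Total = $36,871.1575

$36,871.16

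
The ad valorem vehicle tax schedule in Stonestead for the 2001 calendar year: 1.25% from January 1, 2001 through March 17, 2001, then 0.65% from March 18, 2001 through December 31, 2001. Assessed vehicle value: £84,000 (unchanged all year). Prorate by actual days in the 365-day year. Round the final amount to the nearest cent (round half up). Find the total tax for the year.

£650.94

January 1 – March 17, 2001: 76 days at 1.25% → £84,000 × 1.25% × 76/365 = £218.6301
March 18 – December 31, 2001: 289 days at 0.65% → £84,000 × 0.65% × 289/365 = £432.3123
Total = £650.9425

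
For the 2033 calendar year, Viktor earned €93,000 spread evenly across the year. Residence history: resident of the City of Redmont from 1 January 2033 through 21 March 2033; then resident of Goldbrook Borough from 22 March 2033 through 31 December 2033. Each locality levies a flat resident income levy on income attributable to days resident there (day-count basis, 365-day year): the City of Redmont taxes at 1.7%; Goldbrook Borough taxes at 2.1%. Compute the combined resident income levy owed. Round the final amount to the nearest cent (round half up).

The City of Redmont, 1 January – 21 March 2033: 80 days → €93,000 × 1.7% × 80/365 = €346.5205
Goldbrook Borough, 22 March – 31 December 2033: 285 days → €93,000 × 2.1% × 285/365 = €1,524.9452
Total = €1,871.4658

€1,871.47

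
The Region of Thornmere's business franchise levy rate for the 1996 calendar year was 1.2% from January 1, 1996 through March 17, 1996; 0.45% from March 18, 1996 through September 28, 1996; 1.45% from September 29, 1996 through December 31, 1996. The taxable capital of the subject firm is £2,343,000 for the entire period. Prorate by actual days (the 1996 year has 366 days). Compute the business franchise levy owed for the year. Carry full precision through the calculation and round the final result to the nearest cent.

January 1 – March 17, 1996: 77 days at 1.2% → £2,343,000 × 1.2% × 77/366 = £5,915.1148
March 18 – September 28, 1996: 195 days at 0.45% → £2,343,000 × 0.45% × 195/366 = £5,617.4385
September 29 – December 31, 1996: 94 days at 1.45% → £2,343,000 × 1.45% × 94/366 = £8,725.4344
Total = £20,257.9877

£20,257.99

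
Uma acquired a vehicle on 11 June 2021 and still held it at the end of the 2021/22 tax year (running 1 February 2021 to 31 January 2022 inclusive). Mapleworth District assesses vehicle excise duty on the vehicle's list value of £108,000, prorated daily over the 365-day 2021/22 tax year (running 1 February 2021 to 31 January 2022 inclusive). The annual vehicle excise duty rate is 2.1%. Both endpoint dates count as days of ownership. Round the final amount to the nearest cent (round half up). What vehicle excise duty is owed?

Days held (11 June 2021 – 31 January 2022): 235 out of 365
Tax = £108,000 × 2.1% × 235/365 = £1,460.2192

£1,460.22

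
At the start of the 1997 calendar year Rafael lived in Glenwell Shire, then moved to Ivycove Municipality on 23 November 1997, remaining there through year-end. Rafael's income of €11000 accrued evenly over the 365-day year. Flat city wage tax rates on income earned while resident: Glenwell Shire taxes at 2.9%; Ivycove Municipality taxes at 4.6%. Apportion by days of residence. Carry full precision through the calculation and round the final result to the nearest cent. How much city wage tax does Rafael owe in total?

Glenwell Shire, 1 January – 22 November 1997: 326 days → €11000 × 2.9% × 326/365 = €284.9151
Ivycove Municipality, 23 November – 31 December 1997: 39 days → €11000 × 4.6% × 39/365 = €54.0658
Total = €338.9808

€338.98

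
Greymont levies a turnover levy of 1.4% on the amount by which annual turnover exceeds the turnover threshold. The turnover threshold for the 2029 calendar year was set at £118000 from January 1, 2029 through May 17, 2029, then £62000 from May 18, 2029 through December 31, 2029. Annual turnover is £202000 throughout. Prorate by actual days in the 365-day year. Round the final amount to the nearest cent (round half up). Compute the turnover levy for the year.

January 1 – May 17, 2029: 137 days, exemption £118000 → (£202000 − £118000) × 1.4% × 137/365 = £441.4027
May 18 – December 31, 2029: 228 days, exemption £62000 → (£202000 − £62000) × 1.4% × 228/365 = £1224.3288
Total = £1665.7315

£1665.73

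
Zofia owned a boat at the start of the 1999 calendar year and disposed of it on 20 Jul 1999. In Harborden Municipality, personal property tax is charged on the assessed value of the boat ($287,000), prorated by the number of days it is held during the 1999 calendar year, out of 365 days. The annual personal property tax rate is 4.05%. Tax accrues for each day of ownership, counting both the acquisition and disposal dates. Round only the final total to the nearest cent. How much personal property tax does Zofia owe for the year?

Days held (1 Jan – 20 Jul 1999): 201 out of 365
Tax = $287,000 × 4.05% × 201/365 = $6,400.8863

$6,400.89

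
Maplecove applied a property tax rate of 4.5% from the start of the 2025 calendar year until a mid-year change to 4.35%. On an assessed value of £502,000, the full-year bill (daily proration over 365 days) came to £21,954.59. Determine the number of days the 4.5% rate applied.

Let d = days at the first rate; then 365 − d days at the second rate.
£502,000 × [4.5%·d + 4.35%·(365−d)] / 365 = £21,954.59
Solving gives d = 57, so the new rate took effect on 27 February 2025.

57 days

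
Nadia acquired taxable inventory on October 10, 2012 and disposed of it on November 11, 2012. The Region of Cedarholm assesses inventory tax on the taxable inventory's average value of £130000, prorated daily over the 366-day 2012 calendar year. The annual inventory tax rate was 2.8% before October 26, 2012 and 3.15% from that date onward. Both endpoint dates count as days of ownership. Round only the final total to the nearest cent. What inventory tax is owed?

£349.33

October 10 – October 25, 2012: 16 days at 2.8% → £130000 × 2.8% × 16/366 = £159.1257
October 26 – November 11, 2012: 17 days at 3.15% → £130000 × 3.15% × 17/366 = £190.2049
Total = £349.3306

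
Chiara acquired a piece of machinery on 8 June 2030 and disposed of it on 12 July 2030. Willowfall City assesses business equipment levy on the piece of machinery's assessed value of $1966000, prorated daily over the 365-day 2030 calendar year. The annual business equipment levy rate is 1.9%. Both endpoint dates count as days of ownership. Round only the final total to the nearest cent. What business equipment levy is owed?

$3581.89

Days held (8 June – 12 July 2030): 35 out of 365
Tax = $1966000 × 1.9% × 35/365 = $3581.8904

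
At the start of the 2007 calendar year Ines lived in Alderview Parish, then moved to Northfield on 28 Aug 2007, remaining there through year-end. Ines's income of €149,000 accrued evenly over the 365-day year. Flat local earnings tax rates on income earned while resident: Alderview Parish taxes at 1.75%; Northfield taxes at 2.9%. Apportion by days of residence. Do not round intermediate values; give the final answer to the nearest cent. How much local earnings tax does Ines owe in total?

€3,199.01

Alderview Parish, 1 Jan – 27 Aug 2007: 239 days → €149,000 × 1.75% × 239/365 = €1,707.3767
Northfield, 28 Aug – 31 Dec 2007: 126 days → €149,000 × 2.9% × 126/365 = €1,491.6329
Total = €3,199.0096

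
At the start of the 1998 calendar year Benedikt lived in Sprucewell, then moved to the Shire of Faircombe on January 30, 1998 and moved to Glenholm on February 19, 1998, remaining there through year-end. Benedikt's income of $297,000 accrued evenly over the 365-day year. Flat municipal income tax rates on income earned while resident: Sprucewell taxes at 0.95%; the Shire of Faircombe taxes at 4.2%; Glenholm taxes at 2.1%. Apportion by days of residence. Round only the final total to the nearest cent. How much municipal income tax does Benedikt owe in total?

Sprucewell, January 1 – January 29, 1998: 29 days → $297,000 × 0.95% × 29/365 = $224.1740
The Shire of Faircombe, January 30 – February 18, 1998: 20 days → $297,000 × 4.2% × 20/365 = $683.5068
Glenholm, February 19 – December 31, 1998: 316 days → $297,000 × 2.1% × 316/365 = $5,399.7041
Total = $6,307.3849

$6,307.38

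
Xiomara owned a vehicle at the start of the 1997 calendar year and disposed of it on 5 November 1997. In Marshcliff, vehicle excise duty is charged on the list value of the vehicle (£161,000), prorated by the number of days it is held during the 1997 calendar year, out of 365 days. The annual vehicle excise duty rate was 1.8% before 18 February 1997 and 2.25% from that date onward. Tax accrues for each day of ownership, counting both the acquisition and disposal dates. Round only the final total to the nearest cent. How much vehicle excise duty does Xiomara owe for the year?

1 January – 17 February 1997: 48 days at 1.8% → £161,000 × 1.8% × 48/365 = £381.1068
18 February – 5 November 1997: 261 days at 2.25% → £161,000 × 2.25% × 261/365 = £2,590.3356
Total = £2,971.4425

£2,971.44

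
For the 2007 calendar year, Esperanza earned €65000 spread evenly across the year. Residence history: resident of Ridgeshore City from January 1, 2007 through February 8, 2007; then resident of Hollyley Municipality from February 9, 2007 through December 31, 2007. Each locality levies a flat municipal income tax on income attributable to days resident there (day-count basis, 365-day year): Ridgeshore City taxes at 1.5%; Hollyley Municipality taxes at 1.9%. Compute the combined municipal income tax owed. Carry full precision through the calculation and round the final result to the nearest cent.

€1207.22

Ridgeshore City, January 1 – February 8, 2007: 39 days → €65000 × 1.5% × 39/365 = €104.1781
Hollyley Municipality, February 9 – December 31, 2007: 326 days → €65000 × 1.9% × 326/365 = €1103.0411
Total = €1207.2192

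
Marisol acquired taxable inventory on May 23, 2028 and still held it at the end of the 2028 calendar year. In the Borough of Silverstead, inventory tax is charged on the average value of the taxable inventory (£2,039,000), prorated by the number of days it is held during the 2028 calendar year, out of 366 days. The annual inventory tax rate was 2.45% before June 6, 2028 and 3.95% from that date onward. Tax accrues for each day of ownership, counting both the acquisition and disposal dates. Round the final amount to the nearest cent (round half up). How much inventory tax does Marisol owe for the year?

£47,902.57

May 23 – June 5, 2028: 14 days at 2.45% → £2,039,000 × 2.45% × 14/366 = £1,910.8661
June 6 – December 31, 2028: 209 days at 3.95% → £2,039,000 × 3.95% × 209/366 = £45,991.7063
Total = £47,902.5724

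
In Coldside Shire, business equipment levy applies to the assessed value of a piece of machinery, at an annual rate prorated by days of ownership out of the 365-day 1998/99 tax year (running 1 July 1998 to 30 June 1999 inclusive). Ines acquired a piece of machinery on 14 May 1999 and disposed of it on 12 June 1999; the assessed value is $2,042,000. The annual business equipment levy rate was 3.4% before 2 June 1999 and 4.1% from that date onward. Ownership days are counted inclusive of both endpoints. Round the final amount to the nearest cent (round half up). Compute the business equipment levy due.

$6,137.19

14 May – 1 June 1999: 19 days at 3.4% → $2,042,000 × 3.4% × 19/365 = $3,614.0603
2 June – 12 June 1999: 11 days at 4.1% → $2,042,000 × 4.1% × 11/365 = $2,523.1288
Total = $6,137.1890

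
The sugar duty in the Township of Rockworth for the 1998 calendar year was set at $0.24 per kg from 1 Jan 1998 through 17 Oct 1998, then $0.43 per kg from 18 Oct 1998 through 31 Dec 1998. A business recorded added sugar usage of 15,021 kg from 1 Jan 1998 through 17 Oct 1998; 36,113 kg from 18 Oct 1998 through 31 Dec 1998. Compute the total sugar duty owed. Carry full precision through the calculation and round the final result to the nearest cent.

1 Jan – 17 Oct 1998: 15,021 kg at $0.24/kg → $3605.04
18 Oct – 31 Dec 1998: 36,113 kg at $0.43/kg → $15528.59

$19133.63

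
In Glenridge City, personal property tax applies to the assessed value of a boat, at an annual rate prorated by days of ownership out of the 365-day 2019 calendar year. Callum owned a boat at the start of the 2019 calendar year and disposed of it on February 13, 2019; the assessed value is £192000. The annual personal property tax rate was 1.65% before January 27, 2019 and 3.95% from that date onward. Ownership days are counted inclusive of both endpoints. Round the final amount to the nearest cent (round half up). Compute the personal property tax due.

£599.67

January 1 – January 26, 2019: 26 days at 1.65% → £192000 × 1.65% × 26/365 = £225.6658
January 27 – February 13, 2019: 18 days at 3.95% → £192000 × 3.95% × 18/365 = £374.0055
Total = £599.6712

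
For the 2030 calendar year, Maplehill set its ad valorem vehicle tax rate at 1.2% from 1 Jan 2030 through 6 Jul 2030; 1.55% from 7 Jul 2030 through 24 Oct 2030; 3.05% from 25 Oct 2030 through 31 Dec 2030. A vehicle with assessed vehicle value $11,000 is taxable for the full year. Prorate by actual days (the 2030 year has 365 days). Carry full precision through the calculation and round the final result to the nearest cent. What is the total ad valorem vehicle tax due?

$181.52

1 Jan – 6 Jul 2030: 187 days at 1.2% → $11,000 × 1.2% × 187/365 = $67.6274
7 Jul – 24 Oct 2030: 110 days at 1.55% → $11,000 × 1.55% × 110/365 = $51.3836
25 Oct – 31 Dec 2030: 68 days at 3.05% → $11,000 × 3.05% × 68/365 = $62.5041
Total = $181.5151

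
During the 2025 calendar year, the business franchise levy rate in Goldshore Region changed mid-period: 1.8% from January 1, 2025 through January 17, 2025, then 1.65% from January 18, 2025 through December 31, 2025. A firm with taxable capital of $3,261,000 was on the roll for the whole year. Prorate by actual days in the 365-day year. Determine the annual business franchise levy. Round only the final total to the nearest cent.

January 1 – January 17, 2025: 17 days at 1.8% → $3,261,000 × 1.8% × 17/365 = $2,733.8795
January 18 – December 31, 2025: 348 days at 1.65% → $3,261,000 × 1.65% × 348/365 = $51,300.4438
Total = $54,034.3233

$54,034.32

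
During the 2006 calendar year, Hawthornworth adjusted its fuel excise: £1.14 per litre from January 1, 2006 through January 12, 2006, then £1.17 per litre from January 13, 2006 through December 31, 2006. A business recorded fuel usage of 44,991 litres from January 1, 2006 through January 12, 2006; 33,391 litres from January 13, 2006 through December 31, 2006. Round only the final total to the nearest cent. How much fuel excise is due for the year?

January 1 – January 12, 2006: 44,991 litres at £1.14/litre → £51,289.74
January 13 – December 31, 2006: 33,391 litres at £1.17/litre → £39,067.47

£90,357.21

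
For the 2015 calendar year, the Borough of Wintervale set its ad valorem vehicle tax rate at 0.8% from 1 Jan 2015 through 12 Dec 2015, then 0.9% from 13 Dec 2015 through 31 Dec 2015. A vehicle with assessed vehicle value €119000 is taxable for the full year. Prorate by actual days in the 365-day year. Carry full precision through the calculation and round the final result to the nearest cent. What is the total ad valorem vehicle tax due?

€958.19

1 Jan – 12 Dec 2015: 346 days at 0.8% → €119000 × 0.8% × 346/365 = €902.4438
13 Dec – 31 Dec 2015: 19 days at 0.9% → €119000 × 0.9% × 19/365 = €55.7507
Total = €958.1945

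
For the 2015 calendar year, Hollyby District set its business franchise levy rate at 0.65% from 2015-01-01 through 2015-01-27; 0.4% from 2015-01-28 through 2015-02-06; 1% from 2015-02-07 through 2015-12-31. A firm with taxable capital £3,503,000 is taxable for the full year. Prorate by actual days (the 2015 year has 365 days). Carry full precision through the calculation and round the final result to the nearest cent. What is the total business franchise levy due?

2015-01-01 to 2015-01-27: 27 days at 0.65% → £3,503,000 × 0.65% × 27/365 = £1,684.3192
2015-01-28 to 2015-02-06: 10 days at 0.4% → £3,503,000 × 0.4% × 10/365 = £383.8904
2015-02-07 to 2015-12-31: 328 days at 1% → £3,503,000 × 1% × 328/365 = £31,479.0137
Total = £33,547.2233

£33,547.22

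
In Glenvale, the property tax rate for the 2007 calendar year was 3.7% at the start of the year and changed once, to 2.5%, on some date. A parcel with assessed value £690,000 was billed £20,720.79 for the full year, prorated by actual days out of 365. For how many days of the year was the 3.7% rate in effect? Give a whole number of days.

Let d = days at the first rate; then 365 − d days at the second rate.
£690,000 × [3.7%·d + 2.5%·(365−d)] / 365 = £20,720.79
Solving gives d = 153, so the new rate took effect on 3 June 2007.

153 days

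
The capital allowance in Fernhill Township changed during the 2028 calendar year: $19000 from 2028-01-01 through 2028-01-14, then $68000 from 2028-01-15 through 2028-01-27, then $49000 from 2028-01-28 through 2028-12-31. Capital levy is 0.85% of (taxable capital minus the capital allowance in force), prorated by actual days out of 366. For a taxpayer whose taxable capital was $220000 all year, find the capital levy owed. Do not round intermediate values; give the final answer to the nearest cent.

$1457.52

2028-01-01 to 2028-01-14: 14 days, exemption $19000 → ($220000 − $19000) × 0.85% × 14/366 = $65.3525
2028-01-15 to 2028-01-27: 13 days, exemption $68000 → ($220000 − $68000) × 0.85% × 13/366 = $45.8907
2028-01-28 to 2028-12-31: 339 days, exemption $49000 → ($220000 − $49000) × 0.85% × 339/366 = $1346.2746
Total = $1457.5178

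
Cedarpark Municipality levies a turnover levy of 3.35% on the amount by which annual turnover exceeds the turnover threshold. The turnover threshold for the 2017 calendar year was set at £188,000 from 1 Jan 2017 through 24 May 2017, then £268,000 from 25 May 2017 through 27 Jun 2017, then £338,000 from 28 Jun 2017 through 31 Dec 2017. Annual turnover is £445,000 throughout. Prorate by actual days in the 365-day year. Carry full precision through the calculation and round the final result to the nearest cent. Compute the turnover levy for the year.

£5,785.40

1 Jan – 24 May 2017: 144 days, exemption £188,000 → (£445,000 − £188,000) × 3.35% × 144/365 = £3,396.6247
25 May – 27 Jun 2017: 34 days, exemption £268,000 → (£445,000 − £268,000) × 3.35% × 34/365 = £552.3370
28 Jun – 31 Dec 2017: 187 days, exemption £338,000 → (£445,000 − £338,000) × 3.35% × 187/365 = £1,836.4425
Total = £5,785.4041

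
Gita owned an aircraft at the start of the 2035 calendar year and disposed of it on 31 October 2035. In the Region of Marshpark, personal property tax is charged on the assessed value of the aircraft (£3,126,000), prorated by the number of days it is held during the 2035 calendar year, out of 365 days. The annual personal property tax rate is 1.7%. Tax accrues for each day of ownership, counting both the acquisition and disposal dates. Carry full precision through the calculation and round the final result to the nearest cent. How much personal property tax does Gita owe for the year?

£44,260.73

Days held (1 January – 31 October 2035): 304 out of 365
Tax = £3,126,000 × 1.7% × 304/365 = £44,260.7342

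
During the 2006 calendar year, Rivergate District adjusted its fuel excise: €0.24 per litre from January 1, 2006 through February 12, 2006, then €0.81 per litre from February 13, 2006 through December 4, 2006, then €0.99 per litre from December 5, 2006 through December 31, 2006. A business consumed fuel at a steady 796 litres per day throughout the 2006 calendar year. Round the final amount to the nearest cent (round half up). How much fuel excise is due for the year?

€219696.00

January 1 – February 12, 2006: 43 days × 796 litres/day = 34,228 litres at €0.24/litre → €8214.72
February 13 – December 4, 2006: 295 days × 796 litres/day = 234,820 litres at €0.81/litre → €190204.20
December 5 – December 31, 2006: 27 days × 796 litres/day = 21,492 litres at €0.99/litre → €21277.08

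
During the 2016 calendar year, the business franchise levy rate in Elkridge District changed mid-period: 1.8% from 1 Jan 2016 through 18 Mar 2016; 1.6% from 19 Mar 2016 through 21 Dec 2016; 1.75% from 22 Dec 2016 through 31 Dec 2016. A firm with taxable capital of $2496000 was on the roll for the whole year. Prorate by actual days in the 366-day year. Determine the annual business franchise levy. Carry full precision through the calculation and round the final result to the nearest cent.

1 Jan – 18 Mar 2016: 78 days at 1.8% → $2496000 × 1.8% × 78/366 = $9574.8197
19 Mar – 21 Dec 2016: 278 days at 1.6% → $2496000 × 1.6% × 278/366 = $30333.9016
22 Dec – 31 Dec 2016: 10 days at 1.75% → $2496000 × 1.75% × 10/366 = $1193.4426
Total = $41102.1639

$41102.16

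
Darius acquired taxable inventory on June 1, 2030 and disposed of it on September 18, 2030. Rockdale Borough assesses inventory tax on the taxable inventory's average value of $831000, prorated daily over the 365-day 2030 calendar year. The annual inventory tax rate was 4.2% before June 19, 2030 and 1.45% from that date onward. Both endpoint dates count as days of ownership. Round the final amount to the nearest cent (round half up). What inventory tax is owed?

June 1 – June 18, 2030: 18 days at 4.2% → $831000 × 4.2% × 18/365 = $1721.1945
June 19 – September 18, 2030: 92 days at 1.45% → $831000 × 1.45% × 92/365 = $3037.1342
Total = $4758.3288

$4758.33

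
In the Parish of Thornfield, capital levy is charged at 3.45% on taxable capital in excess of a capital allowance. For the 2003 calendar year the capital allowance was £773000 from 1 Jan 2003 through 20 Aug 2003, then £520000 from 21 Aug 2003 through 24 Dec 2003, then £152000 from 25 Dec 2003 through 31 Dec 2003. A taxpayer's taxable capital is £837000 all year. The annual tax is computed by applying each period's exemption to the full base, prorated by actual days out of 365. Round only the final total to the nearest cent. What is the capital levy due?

£5632.01

1 Jan – 20 Aug 2003: 232 days, exemption £773000 → (£837000 − £773000) × 3.45% × 232/365 = £1403.4411
21 Aug – 24 Dec 2003: 126 days, exemption £520000 → (£837000 − £520000) × 3.45% × 126/365 = £3775.3397
25 Dec – 31 Dec 2003: 7 days, exemption £152000 → (£837000 − £152000) × 3.45% × 7/365 = £453.2260
Total = £5632.0068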